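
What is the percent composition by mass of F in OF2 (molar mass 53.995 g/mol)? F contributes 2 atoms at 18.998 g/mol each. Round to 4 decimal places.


pct = 100 * (n_elem * M_elem) / M_total
mass_contribution = 2 * 18.998 = 37.996 g/mol
pct = 100 * 37.996 / 53.995
pct = 70.36947866 %, rounded to 4 dp:

70.3695 %


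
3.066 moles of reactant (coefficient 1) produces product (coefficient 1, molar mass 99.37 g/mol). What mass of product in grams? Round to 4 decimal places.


Use the coefficient ratio to convert reactant moles to product moles, then multiply by the product's molar mass.
moles_P = moles_R * (coeff_P / coeff_R) = 3.066 * (1/1) = 3.066
mass_P = moles_P * M_P = 3.066 * 99.37
mass_P = 304.66842 g, rounded to 4 dp:

304.6684 g


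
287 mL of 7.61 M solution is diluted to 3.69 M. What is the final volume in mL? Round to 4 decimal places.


Dilution: M1*V1 = M2*V2, solve for V2.
V2 = M1*V1 / M2
V2 = 7.61 * 287 / 3.69
V2 = 2184.07 / 3.69
V2 = 591.88888889 mL, rounded to 4 dp:

591.8889 mL


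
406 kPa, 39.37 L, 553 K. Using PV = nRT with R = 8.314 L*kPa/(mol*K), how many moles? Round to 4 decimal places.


PV = nRT, solve for n = PV / (RT).
PV = 406 * 39.37 = 15984.22
RT = 8.314 * 553 = 4597.642
n = 15984.22 / 4597.642
n = 3.47661258 mol, rounded to 4 dp:

3.4766 mol


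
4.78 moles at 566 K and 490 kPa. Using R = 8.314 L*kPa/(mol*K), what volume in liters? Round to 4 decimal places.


PV = nRT, solve for V = nRT / P.
nRT = 4.78 * 8.314 * 566 = 22493.3607
V = 22493.3607 / 490
V = 45.90481776 L, rounded to 4 dp:

45.9048 L


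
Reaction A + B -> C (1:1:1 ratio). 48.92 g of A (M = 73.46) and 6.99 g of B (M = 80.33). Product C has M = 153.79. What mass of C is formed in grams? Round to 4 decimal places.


Find moles of each reactant; the smaller value is the limiting reagent in a 1:1:1 reaction, so moles_C equals moles of the limiter.
n_A = mass_A / M_A = 48.92 / 73.46 = 0.665941 mol
n_B = mass_B / M_B = 6.99 / 80.33 = 0.087016 mol
Limiting reagent: B (smaller), n_limiting = 0.087016 mol
mass_C = n_limiting * M_C = 0.087016 * 153.79
mass_C = 13.38219064 g, rounded to 4 dp:

13.3822 g


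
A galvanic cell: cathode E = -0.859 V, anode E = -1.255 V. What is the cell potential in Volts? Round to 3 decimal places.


Standard cell potential: E_cell = E_cathode - E_anode.
E_cell = -0.859 - (-1.255)
E_cell = 0.396 V, rounded to 3 dp:

0.396 V


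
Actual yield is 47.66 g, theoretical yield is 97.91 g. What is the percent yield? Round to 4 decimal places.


% yield = 100 * actual / theoretical
% yield = 100 * 47.66 / 97.91
% yield = 48.67735676 %, rounded to 4 dp:

48.6774 %


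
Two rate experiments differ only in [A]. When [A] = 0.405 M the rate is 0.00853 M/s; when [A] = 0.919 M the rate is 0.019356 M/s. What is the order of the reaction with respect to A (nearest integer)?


Rate is proportional to [A]^n, so rate2/rate1 = ([A]2/[A]1)^n. Take logs to solve for n.
rate2/rate1 = 0.019356 / 0.00853 = 2.2692
[A]2/[A]1 = 0.919 / 0.405 = 2.2691
n = ln(2.2692) / ln(2.2691) = 1.0
Nearest integer order:

1


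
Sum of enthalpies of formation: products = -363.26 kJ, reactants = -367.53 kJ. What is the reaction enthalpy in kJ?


dH_rxn = sum(dH_f products) - sum(dH_f reactants)
dH_rxn = -363.26 - (-367.53)
dH_rxn = 4.27 kJ:

4.27 kJ


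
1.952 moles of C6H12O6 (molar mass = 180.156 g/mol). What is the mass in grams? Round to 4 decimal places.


mass = n * M
mass = 1.952 * 180.156
mass = 351.664512 g, rounded to 4 dp:

351.6645 g


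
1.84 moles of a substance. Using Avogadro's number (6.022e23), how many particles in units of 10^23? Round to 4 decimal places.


N = n * NA, then divide by 1e23 for the requested units.
N / 1e23 = n * 6.022
N / 1e23 = 1.84 * 6.022
N / 1e23 = 11.08048, rounded to 4 dp:

11.0805


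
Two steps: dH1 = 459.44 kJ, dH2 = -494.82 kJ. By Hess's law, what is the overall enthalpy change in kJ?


Hess's law: enthalpy is a state function, so add the step enthalpies.
dH_total = dH1 + dH2 = 459.44 + (-494.82)
dH_total = -35.38 kJ:

-35.38 kJ


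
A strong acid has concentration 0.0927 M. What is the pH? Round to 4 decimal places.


A strong acid dissociates completely, so [H+] equals the given concentration.
pH = -log10([H+]) = -log10(0.0927)
pH = 1.03292027, rounded to 4 dp:

1.0329


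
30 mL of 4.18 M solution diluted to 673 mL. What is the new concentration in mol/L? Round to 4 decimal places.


Dilution: M1*V1 = M2*V2, solve for M2.
M2 = M1*V1 / V2
M2 = 4.18 * 30 / 673
M2 = 125.4 / 673
M2 = 0.18632987 mol/L, rounded to 4 dp:

0.1863 mol/L


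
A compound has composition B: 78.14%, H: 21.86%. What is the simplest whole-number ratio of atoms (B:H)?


Assume 100 g of compound, divide each mass% by atomic mass to get moles, then normalize by the smallest to get a raw atom ratio.
Moles per 100 g: B: 78.14/10.81 = 7.2285, H: 21.86/1.008 = 21.6865
Raw ratio (divide by min = 7.2285): B: 1.0, H: 3.0
Multiply by 1 to clear fractions: B: 1.0 ~= 1, H: 3.0 ~= 3
Reduce by GCD to get the simplest whole-number ratio:

1:3


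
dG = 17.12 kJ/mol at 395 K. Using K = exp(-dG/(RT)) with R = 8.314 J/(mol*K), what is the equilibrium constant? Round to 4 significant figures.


dG is in kJ/mol; multiply by 1000 to match R in J/(mol*K).
RT = 8.314 * 395 = 3284.03 J/mol
exponent = -dG*1000 / (RT) = -(17.12*1000) / 3284.03 = -5.21310707
K = exp(-5.21310707)
K = 0.0054447302, rounded to 4 significant figures:

0.005445


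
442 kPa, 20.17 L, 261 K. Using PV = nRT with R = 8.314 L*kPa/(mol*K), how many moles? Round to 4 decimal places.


PV = nRT, solve for n = PV / (RT).
PV = 442 * 20.17 = 8915.14
RT = 8.314 * 261 = 2169.954
n = 8915.14 / 2169.954
n = 4.10844654 mol, rounded to 4 dp:

4.1084 mol


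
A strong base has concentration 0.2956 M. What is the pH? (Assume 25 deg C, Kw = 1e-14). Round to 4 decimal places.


A strong base dissociates completely, so [OH-] equals the given concentration.
pOH = -log10([OH-]) = -log10(0.2956) = 0.529296
pH = 14 - pOH = 14 - 0.529296
pH = 13.470704, rounded to 4 dp:

13.4707


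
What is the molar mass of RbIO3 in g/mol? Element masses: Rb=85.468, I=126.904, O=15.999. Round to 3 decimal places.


M = sum(count * atomic_mass) over atoms.
M = 1*85.468 + 1*126.904 + 3*15.999
M = 85.468 + 126.904 + 47.997
M = 260.369 g/mol, rounded to 3 dp:

260.369 g/mol


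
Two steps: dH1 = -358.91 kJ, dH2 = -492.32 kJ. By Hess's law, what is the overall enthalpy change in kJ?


Hess's law: enthalpy is a state function, so add the step enthalpies.
dH_total = dH1 + dH2 = -358.91 + (-492.32)
dH_total = -851.23 kJ:

-851.23 kJ


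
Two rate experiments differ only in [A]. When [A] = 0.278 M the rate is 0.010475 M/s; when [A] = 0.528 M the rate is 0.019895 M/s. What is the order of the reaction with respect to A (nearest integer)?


Rate is proportional to [A]^n, so rate2/rate1 = ([A]2/[A]1)^n. Take logs to solve for n.
rate2/rate1 = 0.019895 / 0.010475 = 1.8993
[A]2/[A]1 = 0.528 / 0.278 = 1.8993
n = ln(1.8993) / ln(1.8993) = 1.0
Nearest integer order:

1


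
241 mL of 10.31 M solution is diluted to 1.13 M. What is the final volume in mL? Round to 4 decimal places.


Dilution: M1*V1 = M2*V2, solve for V2.
V2 = M1*V1 / M2
V2 = 10.31 * 241 / 1.13
V2 = 2484.71 / 1.13
V2 = 2198.85840708 mL, rounded to 4 dp:

2198.8584 mL


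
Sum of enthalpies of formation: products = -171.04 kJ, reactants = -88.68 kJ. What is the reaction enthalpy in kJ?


dH_rxn = sum(dH_f products) - sum(dH_f reactants)
dH_rxn = -171.04 - (-88.68)
dH_rxn = -82.36 kJ:

-82.36 kJ


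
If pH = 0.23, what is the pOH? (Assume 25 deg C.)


At 25 deg C, pH + pOH = 14.
pOH = 14 - pH = 14 - 0.23
pOH = 13.77:

13.77


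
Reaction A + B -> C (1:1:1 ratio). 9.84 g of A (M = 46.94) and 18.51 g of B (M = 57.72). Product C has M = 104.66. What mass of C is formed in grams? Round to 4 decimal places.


Find moles of each reactant; the smaller value is the limiting reagent in a 1:1:1 reaction, so moles_C equals moles of the limiter.
n_A = mass_A / M_A = 9.84 / 46.94 = 0.209629 mol
n_B = mass_B / M_B = 18.51 / 57.72 = 0.320686 mol
Limiting reagent: A (smaller), n_limiting = 0.209629 mol
mass_C = n_limiting * M_C = 0.209629 * 104.66
mass_C = 21.93977114 g, rounded to 4 dp:

21.9398 g


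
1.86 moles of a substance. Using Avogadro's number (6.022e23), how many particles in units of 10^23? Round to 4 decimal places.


N = n * NA, then divide by 1e23 for the requested units.
N / 1e23 = n * 6.022
N / 1e23 = 1.86 * 6.022
N / 1e23 = 11.20092, rounded to 4 dp:

11.2009


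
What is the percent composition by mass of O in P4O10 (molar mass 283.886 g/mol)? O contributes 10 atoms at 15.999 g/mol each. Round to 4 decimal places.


pct = 100 * (n_elem * M_elem) / M_total
mass_contribution = 10 * 15.999 = 159.99 g/mol
pct = 100 * 159.99 / 283.886
pct = 56.35712927 %, rounded to 4 dp:

56.3571 %


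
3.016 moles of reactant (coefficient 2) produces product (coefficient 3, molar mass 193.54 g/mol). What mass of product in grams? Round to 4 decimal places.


Use the coefficient ratio to convert reactant moles to product moles, then multiply by the product's molar mass.
moles_P = moles_R * (coeff_P / coeff_R) = 3.016 * (3/2) = 4.524
mass_P = moles_P * M_P = 4.524 * 193.54
mass_P = 875.57496 g, rounded to 4 dp:

875.5750 g


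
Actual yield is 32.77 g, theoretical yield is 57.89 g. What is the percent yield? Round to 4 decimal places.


% yield = 100 * actual / theoretical
% yield = 100 * 32.77 / 57.89
% yield = 56.60735878 %, rounded to 4 dp:

56.6074 %


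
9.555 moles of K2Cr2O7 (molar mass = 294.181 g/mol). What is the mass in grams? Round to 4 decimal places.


mass = n * M
mass = 9.555 * 294.181
mass = 2810.899455 g, rounded to 4 dp:

2810.8995 g


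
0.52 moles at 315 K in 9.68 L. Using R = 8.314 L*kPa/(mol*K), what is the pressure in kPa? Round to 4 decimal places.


PV = nRT, solve for P = nRT / V.
nRT = 0.52 * 8.314 * 315 = 1361.8332
P = 1361.8332 / 9.68
P = 140.68524793 kPa, rounded to 4 dp:

140.6852 kPa


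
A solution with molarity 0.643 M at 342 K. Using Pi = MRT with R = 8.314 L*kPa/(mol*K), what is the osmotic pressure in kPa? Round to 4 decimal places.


Osmotic pressure (van't Hoff): Pi = M*R*T.
RT = 8.314 * 342 = 2843.388
Pi = 0.643 * 2843.388
Pi = 1828.298484 kPa, rounded to 4 dp:

1828.2985 kPa


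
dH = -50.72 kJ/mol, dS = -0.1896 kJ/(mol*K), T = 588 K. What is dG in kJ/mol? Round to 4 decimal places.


Gibbs: dG = dH - T*dS (consistent units, dS already in kJ/(mol*K)).
T*dS = 588 * -0.1896 = -111.4848
dG = -50.72 - (-111.4848)
dG = 60.7648 kJ/mol, rounded to 4 dp:

60.7648 kJ/mol


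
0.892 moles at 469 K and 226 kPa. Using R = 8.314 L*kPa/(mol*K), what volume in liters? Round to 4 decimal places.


PV = nRT, solve for V = nRT / P.
nRT = 0.892 * 8.314 * 469 = 3478.1453
V = 3478.1453 / 226
V = 15.39002345 L, rounded to 4 dp:

15.3900 L


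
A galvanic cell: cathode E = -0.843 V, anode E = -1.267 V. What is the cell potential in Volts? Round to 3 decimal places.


Standard cell potential: E_cell = E_cathode - E_anode.
E_cell = -0.843 - (-1.267)
E_cell = 0.424 V, rounded to 3 dp:

0.424 V


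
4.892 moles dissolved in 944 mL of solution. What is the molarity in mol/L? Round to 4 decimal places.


Convert volume to liters: V_L = V_mL / 1000.
V_L = 944 / 1000 = 0.944 L
M = n / V_L = 4.892 / 0.944
M = 5.18220339 mol/L, rounded to 4 dp:

5.1822 mol/L


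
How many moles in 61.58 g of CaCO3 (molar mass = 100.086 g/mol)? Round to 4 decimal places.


n = mass / M
n = 61.58 / 100.086
n = 0.61527087 mol, rounded to 4 dp:

0.6153 mol


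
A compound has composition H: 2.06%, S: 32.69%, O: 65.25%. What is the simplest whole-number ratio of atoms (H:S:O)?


Assume 100 g of compound, divide each mass% by atomic mass to get moles, then normalize by the smallest to get a raw atom ratio.
Moles per 100 g: H: 2.06/1.008 = 2.0437, S: 32.69/32.065 = 1.0195, O: 65.25/15.999 = 4.0784
Raw ratio (divide by min = 1.0195): H: 2.005, S: 1.0, O: 4.0
Multiply by 1 to clear fractions: H: 2.005 ~= 2, S: 1.0 ~= 1, O: 4.0 ~= 4
Reduce by GCD to get the simplest whole-number ratio:

2:1:4


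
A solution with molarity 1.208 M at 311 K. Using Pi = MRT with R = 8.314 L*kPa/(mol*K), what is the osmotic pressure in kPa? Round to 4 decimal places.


Osmotic pressure (van't Hoff): Pi = M*R*T.
RT = 8.314 * 311 = 2585.654
Pi = 1.208 * 2585.654
Pi = 3123.470032 kPa, rounded to 4 dp:

3123.4700 kPa


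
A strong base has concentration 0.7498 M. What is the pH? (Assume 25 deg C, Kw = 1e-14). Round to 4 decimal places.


A strong base dissociates completely, so [OH-] equals the given concentration.
pOH = -log10([OH-]) = -log10(0.7498) = 0.125055
pH = 14 - pOH = 14 - 0.125055
pH = 13.874945, rounded to 4 dp:

13.8749


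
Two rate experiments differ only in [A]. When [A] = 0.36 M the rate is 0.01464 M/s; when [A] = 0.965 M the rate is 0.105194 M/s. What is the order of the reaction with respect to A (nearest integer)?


Rate is proportional to [A]^n, so rate2/rate1 = ([A]2/[A]1)^n. Take logs to solve for n.
rate2/rate1 = 0.105194 / 0.01464 = 7.1854
[A]2/[A]1 = 0.965 / 0.36 = 2.6806
n = ln(7.1854) / ln(2.6806) = 2.0
Nearest integer order:

2


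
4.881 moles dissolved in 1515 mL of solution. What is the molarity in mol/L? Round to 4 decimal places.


Convert volume to liters: V_L = V_mL / 1000.
V_L = 1515 / 1000 = 1.515 L
M = n / V_L = 4.881 / 1.515
M = 3.22178218 mol/L, rounded to 4 dp:

3.2218 mol/L


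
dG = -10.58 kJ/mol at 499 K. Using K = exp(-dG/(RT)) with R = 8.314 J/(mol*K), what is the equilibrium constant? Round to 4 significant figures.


dG is in kJ/mol; multiply by 1000 to match R in J/(mol*K).
RT = 8.314 * 499 = 4148.686 J/mol
exponent = -dG*1000 / (RT) = -(-10.58*1000) / 4148.686 = 2.55020505
K = exp(2.55020505)
K = 12.80973, rounded to 4 significant figures:

12.81


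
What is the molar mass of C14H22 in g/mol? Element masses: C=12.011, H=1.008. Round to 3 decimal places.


M = sum(count * atomic_mass) over atoms.
M = 14*12.011 + 22*1.008
M = 168.154 + 22.176
M = 190.33 g/mol, rounded to 3 dp:

190.330 g/mol


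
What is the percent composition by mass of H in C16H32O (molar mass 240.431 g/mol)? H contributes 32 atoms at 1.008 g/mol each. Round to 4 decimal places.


pct = 100 * (n_elem * M_elem) / M_total
mass_contribution = 32 * 1.008 = 32.256 g/mol
pct = 100 * 32.256 / 240.431
pct = 13.41590727 %, rounded to 4 dp:

13.4159 %


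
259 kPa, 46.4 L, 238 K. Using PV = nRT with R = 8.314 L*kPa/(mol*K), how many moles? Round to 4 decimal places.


PV = nRT, solve for n = PV / (RT).
PV = 259 * 46.4 = 12017.6
RT = 8.314 * 238 = 1978.732
n = 12017.6 / 1978.732
n = 6.07338437 mol, rounded to 4 dp:

6.0734 mol


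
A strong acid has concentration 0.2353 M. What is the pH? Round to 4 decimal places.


A strong acid dissociates completely, so [H+] equals the given concentration.
pH = -log10([H+]) = -log10(0.2353)
pH = 0.62837807, rounded to 4 dp:

0.6284


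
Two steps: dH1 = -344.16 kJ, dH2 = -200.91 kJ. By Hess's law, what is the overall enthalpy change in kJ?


Hess's law: enthalpy is a state function, so add the step enthalpies.
dH_total = dH1 + dH2 = -344.16 + (-200.91)
dH_total = -545.07 kJ:

-545.07 kJ


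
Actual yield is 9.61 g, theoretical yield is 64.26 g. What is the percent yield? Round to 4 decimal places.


% yield = 100 * actual / theoretical
% yield = 100 * 9.61 / 64.26
% yield = 14.95487084 %, rounded to 4 dp:

14.9549 %


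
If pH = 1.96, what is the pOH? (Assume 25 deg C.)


At 25 deg C, pH + pOH = 14.
pOH = 14 - pH = 14 - 1.96
pOH = 12.04:

12.04


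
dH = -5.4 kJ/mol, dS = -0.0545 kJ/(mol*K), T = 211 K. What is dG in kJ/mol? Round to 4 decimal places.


Gibbs: dG = dH - T*dS (consistent units, dS already in kJ/(mol*K)).
T*dS = 211 * -0.0545 = -11.4995
dG = -5.4 - (-11.4995)
dG = 6.0995 kJ/mol, rounded to 4 dp:

6.0995 kJ/mol


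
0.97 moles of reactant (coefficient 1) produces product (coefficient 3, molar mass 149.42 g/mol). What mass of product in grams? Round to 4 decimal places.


Use the coefficient ratio to convert reactant moles to product moles, then multiply by the product's molar mass.
moles_P = moles_R * (coeff_P / coeff_R) = 0.97 * (3/1) = 2.91
mass_P = moles_P * M_P = 2.91 * 149.42
mass_P = 434.8122 g, rounded to 4 dp:

434.8122 g


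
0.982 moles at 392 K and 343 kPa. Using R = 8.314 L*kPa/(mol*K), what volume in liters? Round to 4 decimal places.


PV = nRT, solve for V = nRT / P.
nRT = 0.982 * 8.314 * 392 = 3200.4244
V = 3200.4244 / 343
V = 9.33068338 L, rounded to 4 dp:

9.3307 L


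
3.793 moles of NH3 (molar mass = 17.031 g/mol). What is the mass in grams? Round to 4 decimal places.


mass = n * M
mass = 3.793 * 17.031
mass = 64.598583 g, rounded to 4 dp:

64.5986 g


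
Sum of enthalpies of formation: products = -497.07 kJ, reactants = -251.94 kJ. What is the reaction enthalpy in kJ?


dH_rxn = sum(dH_f products) - sum(dH_f reactants)
dH_rxn = -497.07 - (-251.94)
dH_rxn = -245.13 kJ:

-245.13 kJ


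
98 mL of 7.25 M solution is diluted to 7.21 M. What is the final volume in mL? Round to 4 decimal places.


Dilution: M1*V1 = M2*V2, solve for V2.
V2 = M1*V1 / M2
V2 = 7.25 * 98 / 7.21
V2 = 710.5 / 7.21
V2 = 98.54368932 mL, rounded to 4 dp:

98.5437 mL


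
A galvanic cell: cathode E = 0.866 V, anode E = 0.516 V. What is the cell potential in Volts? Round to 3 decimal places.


Standard cell potential: E_cell = E_cathode - E_anode.
E_cell = 0.866 - (0.516)
E_cell = 0.35 V, rounded to 3 dp:

0.350 V


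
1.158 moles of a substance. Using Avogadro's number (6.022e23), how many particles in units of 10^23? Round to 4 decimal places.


N = n * NA, then divide by 1e23 for the requested units.
N / 1e23 = n * 6.022
N / 1e23 = 1.158 * 6.022
N / 1e23 = 6.973476, rounded to 4 dp:

6.9735


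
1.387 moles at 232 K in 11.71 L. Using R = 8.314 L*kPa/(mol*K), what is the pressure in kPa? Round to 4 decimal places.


PV = nRT, solve for P = nRT / V.
nRT = 1.387 * 8.314 * 232 = 2675.3122
P = 2675.3122 / 11.71
P = 228.46389411 kPa, rounded to 4 dp:

228.4639 kPa


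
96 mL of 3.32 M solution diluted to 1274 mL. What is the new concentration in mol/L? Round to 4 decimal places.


Dilution: M1*V1 = M2*V2, solve for M2.
M2 = M1*V1 / V2
M2 = 3.32 * 96 / 1274
M2 = 318.72 / 1274
M2 = 0.25017268 mol/L, rounded to 4 dp:

0.2502 mol/L


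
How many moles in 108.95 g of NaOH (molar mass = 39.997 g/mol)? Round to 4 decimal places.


n = mass / M
n = 108.95 / 39.997
n = 2.7239543 mol, rounded to 4 dp:

2.7240 mol


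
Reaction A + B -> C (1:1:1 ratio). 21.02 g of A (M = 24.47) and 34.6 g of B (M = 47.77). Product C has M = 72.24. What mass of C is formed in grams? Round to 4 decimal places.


Find moles of each reactant; the smaller value is the limiting reagent in a 1:1:1 reaction, so moles_C equals moles of the limiter.
n_A = mass_A / M_A = 21.02 / 24.47 = 0.859011 mol
n_B = mass_B / M_B = 34.6 / 47.77 = 0.724304 mol
Limiting reagent: B (smaller), n_limiting = 0.724304 mol
mass_C = n_limiting * M_C = 0.724304 * 72.24
mass_C = 52.32372096 g, rounded to 4 dp:

52.3237 g


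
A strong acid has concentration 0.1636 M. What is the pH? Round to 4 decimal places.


A strong acid dissociates completely, so [H+] equals the given concentration.
pH = -log10([H+]) = -log10(0.1636)
pH = 0.7862167, rounded to 4 dp:

0.7862


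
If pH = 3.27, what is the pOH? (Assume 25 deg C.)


At 25 deg C, pH + pOH = 14.
pOH = 14 - pH = 14 - 3.27
pOH = 10.73:

10.73


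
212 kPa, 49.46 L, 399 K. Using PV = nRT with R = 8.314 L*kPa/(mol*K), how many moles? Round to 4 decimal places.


PV = nRT, solve for n = PV / (RT).
PV = 212 * 49.46 = 10485.52
RT = 8.314 * 399 = 3317.286
n = 10485.52 / 3317.286
n = 3.16087308 mol, rounded to 4 dp:

3.1609 mol


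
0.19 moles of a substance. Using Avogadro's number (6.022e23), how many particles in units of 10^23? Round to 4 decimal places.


N = n * NA, then divide by 1e23 for the requested units.
N / 1e23 = n * 6.022
N / 1e23 = 0.19 * 6.022
N / 1e23 = 1.14418, rounded to 4 dp:

1.1442


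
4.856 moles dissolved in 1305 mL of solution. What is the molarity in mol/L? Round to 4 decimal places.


Convert volume to liters: V_L = V_mL / 1000.
V_L = 1305 / 1000 = 1.305 L
M = n / V_L = 4.856 / 1.305
M = 3.7210728 mol/L, rounded to 4 dp:

3.7211 mol/L


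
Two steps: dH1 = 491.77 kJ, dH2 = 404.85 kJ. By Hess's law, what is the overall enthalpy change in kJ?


Hess's law: enthalpy is a state function, so add the step enthalpies.
dH_total = dH1 + dH2 = 491.77 + (404.85)
dH_total = 896.62 kJ:

896.62 kJ


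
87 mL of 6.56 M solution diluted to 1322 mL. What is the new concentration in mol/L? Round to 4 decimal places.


Dilution: M1*V1 = M2*V2, solve for M2.
M2 = M1*V1 / V2
M2 = 6.56 * 87 / 1322
M2 = 570.72 / 1322
M2 = 0.43170953 mol/L, rounded to 4 dp:

0.4317 mol/L


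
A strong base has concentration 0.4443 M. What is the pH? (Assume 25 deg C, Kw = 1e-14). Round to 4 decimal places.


A strong base dissociates completely, so [OH-] equals the given concentration.
pOH = -log10([OH-]) = -log10(0.4443) = 0.352324
pH = 14 - pOH = 14 - 0.352324
pH = 13.647676, rounded to 4 dp:

13.6477


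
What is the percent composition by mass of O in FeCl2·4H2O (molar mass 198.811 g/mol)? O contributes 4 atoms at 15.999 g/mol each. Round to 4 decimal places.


pct = 100 * (n_elem * M_elem) / M_total
mass_contribution = 4 * 15.999 = 63.996 g/mol
pct = 100 * 63.996 / 198.811
pct = 32.18936578 %, rounded to 4 dp:

32.1894 %


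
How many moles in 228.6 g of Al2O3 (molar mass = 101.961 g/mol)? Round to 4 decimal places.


n = mass / M
n = 228.6 / 101.961
n = 2.24203372 mol, rounded to 4 dp:

2.2420 mol


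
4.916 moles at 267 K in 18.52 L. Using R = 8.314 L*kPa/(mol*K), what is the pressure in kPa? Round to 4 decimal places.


PV = nRT, solve for P = nRT / V.
nRT = 4.916 * 8.314 * 267 = 10912.7236
P = 10912.7236 / 18.52
P = 589.23993521 kPa, rounded to 4 dp:

589.2399 kPa


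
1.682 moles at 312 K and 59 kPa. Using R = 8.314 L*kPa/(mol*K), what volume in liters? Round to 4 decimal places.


PV = nRT, solve for V = nRT / P.
nRT = 1.682 * 8.314 * 312 = 4363.0542
V = 4363.0542 / 59
V = 73.95007119 L, rounded to 4 dp:

73.9501 L


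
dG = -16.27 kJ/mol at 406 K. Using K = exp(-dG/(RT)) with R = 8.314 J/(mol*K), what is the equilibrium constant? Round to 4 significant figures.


dG is in kJ/mol; multiply by 1000 to match R in J/(mol*K).
RT = 8.314 * 406 = 3375.484 J/mol
exponent = -dG*1000 / (RT) = -(-16.27*1000) / 3375.484 = 4.82004951
K = exp(4.82004951)
K = 123.97123, rounded to 4 significant figures:

124.0


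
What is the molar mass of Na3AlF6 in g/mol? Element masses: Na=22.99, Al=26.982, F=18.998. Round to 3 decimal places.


M = sum(count * atomic_mass) over atoms.
M = 3*22.99 + 1*26.982 + 6*18.998
M = 68.97 + 26.982 + 113.988
M = 209.94 g/mol, rounded to 3 dp:

209.940 g/mol


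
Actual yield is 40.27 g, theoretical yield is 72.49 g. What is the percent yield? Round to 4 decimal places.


% yield = 100 * actual / theoretical
% yield = 100 * 40.27 / 72.49
% yield = 55.55249 %, rounded to 4 dp:

55.5525 %


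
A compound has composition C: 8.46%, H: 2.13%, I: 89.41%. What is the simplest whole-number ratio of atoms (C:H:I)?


Assume 100 g of compound, divide each mass% by atomic mass to get moles, then normalize by the smallest to get a raw atom ratio.
Moles per 100 g: C: 8.46/12.011 = 0.7044, H: 2.13/1.008 = 2.1131, I: 89.41/126.904 = 0.7045
Raw ratio (divide by min = 0.7044): C: 1.0, H: 3.0, I: 1.0
Multiply by 1 to clear fractions: C: 1.0 ~= 1, H: 3.0 ~= 3, I: 1.0 ~= 1
Reduce by GCD to get the simplest whole-number ratio:

1:3:1


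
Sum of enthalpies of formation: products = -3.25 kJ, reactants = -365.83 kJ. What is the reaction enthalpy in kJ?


dH_rxn = sum(dH_f products) - sum(dH_f reactants)
dH_rxn = -3.25 - (-365.83)
dH_rxn = 362.58 kJ:

362.58 kJ


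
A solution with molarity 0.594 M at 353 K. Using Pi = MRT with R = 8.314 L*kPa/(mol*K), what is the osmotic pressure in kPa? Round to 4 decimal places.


Osmotic pressure (van't Hoff): Pi = M*R*T.
RT = 8.314 * 353 = 2934.842
Pi = 0.594 * 2934.842
Pi = 1743.296148 kPa, rounded to 4 dp:

1743.2961 kPa


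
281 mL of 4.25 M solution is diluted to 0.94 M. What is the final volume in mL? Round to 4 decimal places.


Dilution: M1*V1 = M2*V2, solve for V2.
V2 = M1*V1 / M2
V2 = 4.25 * 281 / 0.94
V2 = 1194.25 / 0.94
V2 = 1270.4787234 mL, rounded to 4 dp:

1270.4787 mL


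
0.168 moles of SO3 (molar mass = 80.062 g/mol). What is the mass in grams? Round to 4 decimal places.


mass = n * M
mass = 0.168 * 80.062
mass = 13.450416 g, rounded to 4 dp:

13.4504 g


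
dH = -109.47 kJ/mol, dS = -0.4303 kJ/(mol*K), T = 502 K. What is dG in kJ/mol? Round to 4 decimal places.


Gibbs: dG = dH - T*dS (consistent units, dS already in kJ/(mol*K)).
T*dS = 502 * -0.4303 = -216.0106
dG = -109.47 - (-216.0106)
dG = 106.5406 kJ/mol, rounded to 4 dp:

106.5406 kJ/mol


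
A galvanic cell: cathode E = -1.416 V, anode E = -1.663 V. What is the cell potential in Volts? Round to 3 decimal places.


Standard cell potential: E_cell = E_cathode - E_anode.
E_cell = -1.416 - (-1.663)
E_cell = 0.247 V, rounded to 3 dp:

0.247 V


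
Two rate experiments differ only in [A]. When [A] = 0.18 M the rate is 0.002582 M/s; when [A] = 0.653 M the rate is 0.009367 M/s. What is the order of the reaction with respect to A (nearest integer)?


Rate is proportional to [A]^n, so rate2/rate1 = ([A]2/[A]1)^n. Take logs to solve for n.
rate2/rate1 = 0.009367 / 0.002582 = 3.6278
[A]2/[A]1 = 0.653 / 0.18 = 3.6278
n = ln(3.6278) / ln(3.6278) = 1.0
Nearest integer order:

1


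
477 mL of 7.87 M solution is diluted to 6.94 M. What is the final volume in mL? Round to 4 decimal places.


Dilution: M1*V1 = M2*V2, solve for V2.
V2 = M1*V1 / M2
V2 = 7.87 * 477 / 6.94
V2 = 3753.99 / 6.94
V2 = 540.92074928 mL, rounded to 4 dp:

540.9207 mL


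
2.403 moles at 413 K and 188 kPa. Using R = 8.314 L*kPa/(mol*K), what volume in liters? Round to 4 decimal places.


PV = nRT, solve for V = nRT / P.
nRT = 2.403 * 8.314 * 413 = 8251.1378
V = 8251.1378 / 188
V = 43.88903085 L, rounded to 4 dp:

43.8890 L


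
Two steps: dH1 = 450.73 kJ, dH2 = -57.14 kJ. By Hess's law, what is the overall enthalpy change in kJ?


Hess's law: enthalpy is a state function, so add the step enthalpies.
dH_total = dH1 + dH2 = 450.73 + (-57.14)
dH_total = 393.59 kJ:

393.59 kJ


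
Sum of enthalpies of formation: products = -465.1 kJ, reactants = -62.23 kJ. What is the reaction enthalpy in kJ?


dH_rxn = sum(dH_f products) - sum(dH_f reactants)
dH_rxn = -465.1 - (-62.23)
dH_rxn = -402.87 kJ:

-402.87 kJ


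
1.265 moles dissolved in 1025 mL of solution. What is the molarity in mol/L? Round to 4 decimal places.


Convert volume to liters: V_L = V_mL / 1000.
V_L = 1025 / 1000 = 1.025 L
M = n / V_L = 1.265 / 1.025
M = 1.23414634 mol/L, rounded to 4 dp:

1.2341 mol/L


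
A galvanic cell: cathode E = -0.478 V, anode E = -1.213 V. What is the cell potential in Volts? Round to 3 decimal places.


Standard cell potential: E_cell = E_cathode - E_anode.
E_cell = -0.478 - (-1.213)
E_cell = 0.735 V, rounded to 3 dp:

0.735 V


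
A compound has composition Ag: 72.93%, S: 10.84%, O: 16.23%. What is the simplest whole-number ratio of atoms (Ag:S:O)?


Assume 100 g of compound, divide each mass% by atomic mass to get moles, then normalize by the smallest to get a raw atom ratio.
Moles per 100 g: Ag: 72.93/107.868 = 0.6761, S: 10.84/32.065 = 0.3381, O: 16.23/15.999 = 1.0144
Raw ratio (divide by min = 0.3381): Ag: 2.0, S: 1.0, O: 3.001
Multiply by 1 to clear fractions: Ag: 2.0 ~= 2, S: 1.0 ~= 1, O: 3.001 ~= 3
Reduce by GCD to get the simplest whole-number ratio:

2:1:3


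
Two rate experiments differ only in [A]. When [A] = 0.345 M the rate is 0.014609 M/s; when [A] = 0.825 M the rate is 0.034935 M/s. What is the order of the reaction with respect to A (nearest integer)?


Rate is proportional to [A]^n, so rate2/rate1 = ([A]2/[A]1)^n. Take logs to solve for n.
rate2/rate1 = 0.034935 / 0.014609 = 2.3913
[A]2/[A]1 = 0.825 / 0.345 = 2.3913
n = ln(2.3913) / ln(2.3913) = 1.0
Nearest integer order:

1


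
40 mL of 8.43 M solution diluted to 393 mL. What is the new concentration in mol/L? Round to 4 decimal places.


Dilution: M1*V1 = M2*V2, solve for M2.
M2 = M1*V1 / V2
M2 = 8.43 * 40 / 393
M2 = 337.2 / 393
M2 = 0.85801527 mol/L, rounded to 4 dp:

0.8580 mol/L


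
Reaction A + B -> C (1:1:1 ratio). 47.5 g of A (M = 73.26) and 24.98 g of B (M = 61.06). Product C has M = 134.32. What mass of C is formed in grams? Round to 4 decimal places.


Find moles of each reactant; the smaller value is the limiting reagent in a 1:1:1 reaction, so moles_C equals moles of the limiter.
n_A = mass_A / M_A = 47.5 / 73.26 = 0.648376 mol
n_B = mass_B / M_B = 24.98 / 61.06 = 0.409106 mol
Limiting reagent: B (smaller), n_limiting = 0.409106 mol
mass_C = n_limiting * M_C = 0.409106 * 134.32
mass_C = 54.95111792 g, rounded to 4 dp:

54.9511 g


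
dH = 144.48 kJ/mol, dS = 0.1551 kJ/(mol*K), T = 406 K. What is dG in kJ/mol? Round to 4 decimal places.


Gibbs: dG = dH - T*dS (consistent units, dS already in kJ/(mol*K)).
T*dS = 406 * 0.1551 = 62.9706
dG = 144.48 - (62.9706)
dG = 81.5094 kJ/mol, rounded to 4 dp:

81.5094 kJ/mol


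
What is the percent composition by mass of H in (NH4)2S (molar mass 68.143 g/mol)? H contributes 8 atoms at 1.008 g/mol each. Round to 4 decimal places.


pct = 100 * (n_elem * M_elem) / M_total
mass_contribution = 8 * 1.008 = 8.064 g/mol
pct = 100 * 8.064 / 68.143
pct = 11.83393746 %, rounded to 4 dp:

11.8339 %


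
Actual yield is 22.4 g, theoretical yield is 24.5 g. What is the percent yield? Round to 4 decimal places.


% yield = 100 * actual / theoretical
% yield = 100 * 22.4 / 24.5
% yield = 91.42857143 %, rounded to 4 dp:

91.4286 %


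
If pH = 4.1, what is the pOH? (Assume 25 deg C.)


At 25 deg C, pH + pOH = 14.
pOH = 14 - pH = 14 - 4.1
pOH = 9.9:

9.90


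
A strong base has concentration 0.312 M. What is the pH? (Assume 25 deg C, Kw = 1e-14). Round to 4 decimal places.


A strong base dissociates completely, so [OH-] equals the given concentration.
pOH = -log10([OH-]) = -log10(0.312) = 0.505845
pH = 14 - pOH = 14 - 0.505845
pH = 13.494155, rounded to 4 dp:

13.4942


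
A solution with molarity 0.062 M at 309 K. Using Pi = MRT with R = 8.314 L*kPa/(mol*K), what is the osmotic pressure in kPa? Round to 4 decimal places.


Osmotic pressure (van't Hoff): Pi = M*R*T.
RT = 8.314 * 309 = 2569.026
Pi = 0.062 * 2569.026
Pi = 159.279612 kPa, rounded to 4 dp:

159.2796 kPa


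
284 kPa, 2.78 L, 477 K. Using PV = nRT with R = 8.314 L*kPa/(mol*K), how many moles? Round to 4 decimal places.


PV = nRT, solve for n = PV / (RT).
PV = 284 * 2.78 = 789.52
RT = 8.314 * 477 = 3965.778
n = 789.52 / 3965.778
n = 0.19908326 mol, rounded to 4 dp:

0.1991 mol


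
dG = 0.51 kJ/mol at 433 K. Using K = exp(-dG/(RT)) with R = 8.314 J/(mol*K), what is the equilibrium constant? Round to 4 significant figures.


dG is in kJ/mol; multiply by 1000 to match R in J/(mol*K).
RT = 8.314 * 433 = 3599.962 J/mol
exponent = -dG*1000 / (RT) = -(0.51*1000) / 3599.962 = -0.14166816
K = exp(-0.14166816)
K = 0.86790922, rounded to 4 significant figures:

0.8679


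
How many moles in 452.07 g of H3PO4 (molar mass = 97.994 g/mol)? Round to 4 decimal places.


n = mass / M
n = 452.07 / 97.994
n = 4.61324163 mol, rounded to 4 dp:

4.6132 mol


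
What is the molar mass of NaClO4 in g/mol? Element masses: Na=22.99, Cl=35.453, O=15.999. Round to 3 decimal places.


M = sum(count * atomic_mass) over atoms.
M = 1*22.99 + 1*35.453 + 4*15.999
M = 22.99 + 35.453 + 63.996
M = 122.439 g/mol, rounded to 3 dp:

122.439 g/mol


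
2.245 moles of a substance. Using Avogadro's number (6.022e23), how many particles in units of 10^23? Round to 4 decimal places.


N = n * NA, then divide by 1e23 for the requested units.
N / 1e23 = n * 6.022
N / 1e23 = 2.245 * 6.022
N / 1e23 = 13.51939, rounded to 4 dp:

13.5194


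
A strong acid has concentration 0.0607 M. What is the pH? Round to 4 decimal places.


A strong acid dissociates completely, so [H+] equals the given concentration.
pH = -log10([H+]) = -log10(0.0607)
pH = 1.21681131, rounded to 4 dp:

1.2168


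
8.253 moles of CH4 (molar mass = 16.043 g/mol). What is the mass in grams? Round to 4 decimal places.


mass = n * M
mass = 8.253 * 16.043
mass = 132.402879 g, rounded to 4 dp:

132.4029 g


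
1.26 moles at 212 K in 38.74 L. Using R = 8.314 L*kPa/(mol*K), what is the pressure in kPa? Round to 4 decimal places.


PV = nRT, solve for P = nRT / V.
nRT = 1.26 * 8.314 * 212 = 2220.8357
P = 2220.8357 / 38.74
P = 57.32668301 kPa, rounded to 4 dp:

57.3267 kPa


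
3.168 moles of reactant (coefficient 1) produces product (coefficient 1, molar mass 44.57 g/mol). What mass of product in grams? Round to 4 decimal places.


Use the coefficient ratio to convert reactant moles to product moles, then multiply by the product's molar mass.
moles_P = moles_R * (coeff_P / coeff_R) = 3.168 * (1/1) = 3.168
mass_P = moles_P * M_P = 3.168 * 44.57
mass_P = 141.19776 g, rounded to 4 dp:

141.1978 g


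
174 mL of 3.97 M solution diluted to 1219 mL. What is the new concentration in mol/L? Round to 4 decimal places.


Dilution: M1*V1 = M2*V2, solve for M2.
M2 = M1*V1 / V2
M2 = 3.97 * 174 / 1219
M2 = 690.78 / 1219
M2 = 0.5666776 mol/L, rounded to 4 dp:

0.5667 mol/L


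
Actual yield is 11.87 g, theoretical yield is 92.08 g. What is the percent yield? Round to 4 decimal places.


% yield = 100 * actual / theoretical
% yield = 100 * 11.87 / 92.08
% yield = 12.89096438 %, rounded to 4 dp:

12.8910 %


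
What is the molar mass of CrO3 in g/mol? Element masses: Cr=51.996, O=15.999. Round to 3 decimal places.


M = sum(count * atomic_mass) over atoms.
M = 1*51.996 + 3*15.999
M = 51.996 + 47.997
M = 99.993 g/mol, rounded to 3 dp:

99.993 g/mol


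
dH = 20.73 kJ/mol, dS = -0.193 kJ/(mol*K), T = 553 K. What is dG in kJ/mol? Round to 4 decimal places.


Gibbs: dG = dH - T*dS (consistent units, dS already in kJ/(mol*K)).
T*dS = 553 * -0.193 = -106.729
dG = 20.73 - (-106.729)
dG = 127.459 kJ/mol, rounded to 4 dp:

127.4590 kJ/mol


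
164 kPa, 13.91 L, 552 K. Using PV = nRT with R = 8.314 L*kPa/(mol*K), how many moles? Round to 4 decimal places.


PV = nRT, solve for n = PV / (RT).
PV = 164 * 13.91 = 2281.24
RT = 8.314 * 552 = 4589.328
n = 2281.24 / 4589.328
n = 0.49707495 mol, rounded to 4 dp:

0.4971 mol


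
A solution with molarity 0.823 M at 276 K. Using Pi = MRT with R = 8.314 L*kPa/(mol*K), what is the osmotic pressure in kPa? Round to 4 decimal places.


Osmotic pressure (van't Hoff): Pi = M*R*T.
RT = 8.314 * 276 = 2294.664
Pi = 0.823 * 2294.664
Pi = 1888.508472 kPa, rounded to 4 dp:

1888.5085 kPa


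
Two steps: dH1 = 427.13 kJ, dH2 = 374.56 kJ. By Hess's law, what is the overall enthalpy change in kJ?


Hess's law: enthalpy is a state function, so add the step enthalpies.
dH_total = dH1 + dH2 = 427.13 + (374.56)
dH_total = 801.69 kJ:

801.69 kJ


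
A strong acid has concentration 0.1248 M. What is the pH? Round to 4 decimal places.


A strong acid dissociates completely, so [H+] equals the given concentration.
pH = -log10([H+]) = -log10(0.1248)
pH = 0.90378541, rounded to 4 dp:

0.9038


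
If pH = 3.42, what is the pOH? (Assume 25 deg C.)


At 25 deg C, pH + pOH = 14.
pOH = 14 - pH = 14 - 3.42
pOH = 10.58:

10.58


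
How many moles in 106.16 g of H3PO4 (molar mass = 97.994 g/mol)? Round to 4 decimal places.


n = mass / M
n = 106.16 / 97.994
n = 1.08333163 mol, rounded to 4 dp:

1.0833 mol


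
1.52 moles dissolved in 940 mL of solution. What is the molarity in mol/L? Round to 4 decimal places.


Convert volume to liters: V_L = V_mL / 1000.
V_L = 940 / 1000 = 0.94 L
M = n / V_L = 1.52 / 0.94
M = 1.61702128 mol/L, rounded to 4 dp:

1.6170 mol/L


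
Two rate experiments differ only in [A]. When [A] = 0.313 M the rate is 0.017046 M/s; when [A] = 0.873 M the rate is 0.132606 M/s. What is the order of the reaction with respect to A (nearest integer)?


Rate is proportional to [A]^n, so rate2/rate1 = ([A]2/[A]1)^n. Take logs to solve for n.
rate2/rate1 = 0.132606 / 0.017046 = 7.7793
[A]2/[A]1 = 0.873 / 0.313 = 2.7891
n = ln(7.7793) / ln(2.7891) = 2.0
Nearest integer order:

2


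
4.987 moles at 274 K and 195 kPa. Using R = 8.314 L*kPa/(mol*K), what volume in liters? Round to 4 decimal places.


PV = nRT, solve for V = nRT / P.
nRT = 4.987 * 8.314 * 274 = 11360.5655
V = 11360.5655 / 195
V = 58.25931026 L, rounded to 4 dp:

58.2593 L


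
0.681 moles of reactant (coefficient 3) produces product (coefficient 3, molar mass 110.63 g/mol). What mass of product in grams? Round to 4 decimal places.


Use the coefficient ratio to convert reactant moles to product moles, then multiply by the product's molar mass.
moles_P = moles_R * (coeff_P / coeff_R) = 0.681 * (3/3) = 0.681
mass_P = moles_P * M_P = 0.681 * 110.63
mass_P = 75.33903 g, rounded to 4 dp:

75.3390 g


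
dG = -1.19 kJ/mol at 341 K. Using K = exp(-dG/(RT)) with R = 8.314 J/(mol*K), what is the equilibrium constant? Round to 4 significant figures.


dG is in kJ/mol; multiply by 1000 to match R in J/(mol*K).
RT = 8.314 * 341 = 2835.074 J/mol
exponent = -dG*1000 / (RT) = -(-1.19*1000) / 2835.074 = 0.41974213
K = exp(0.41974213)
K = 1.5215691, rounded to 4 significant figures:

1.522


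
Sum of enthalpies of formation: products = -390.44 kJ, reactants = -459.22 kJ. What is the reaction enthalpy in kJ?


dH_rxn = sum(dH_f products) - sum(dH_f reactants)
dH_rxn = -390.44 - (-459.22)
dH_rxn = 68.78 kJ:

68.78 kJ


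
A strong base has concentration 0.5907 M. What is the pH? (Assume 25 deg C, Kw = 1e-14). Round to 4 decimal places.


A strong base dissociates completely, so [OH-] equals the given concentration.
pOH = -log10([OH-]) = -log10(0.5907) = 0.228633
pH = 14 - pOH = 14 - 0.228633
pH = 13.771367, rounded to 4 dp:

13.7714


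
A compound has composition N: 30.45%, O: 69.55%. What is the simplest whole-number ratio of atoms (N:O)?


Assume 100 g of compound, divide each mass% by atomic mass to get moles, then normalize by the smallest to get a raw atom ratio.
Moles per 100 g: N: 30.45/14.007 = 2.1739, O: 69.55/15.999 = 4.3471
Raw ratio (divide by min = 2.1739): N: 1.0, O: 2.0
Multiply by 1 to clear fractions: N: 1.0 ~= 1, O: 2.0 ~= 2
Reduce by GCD to get the simplest whole-number ratio:

1:2


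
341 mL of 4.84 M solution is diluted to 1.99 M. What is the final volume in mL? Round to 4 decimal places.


Dilution: M1*V1 = M2*V2, solve for V2.
V2 = M1*V1 / M2
V2 = 4.84 * 341 / 1.99
V2 = 1650.44 / 1.99
V2 = 829.36683417 mL, rounded to 4 dp:

829.3668 mL


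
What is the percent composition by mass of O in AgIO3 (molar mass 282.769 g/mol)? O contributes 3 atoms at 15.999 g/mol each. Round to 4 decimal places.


pct = 100 * (n_elem * M_elem) / M_total
mass_contribution = 3 * 15.999 = 47.997 g/mol
pct = 100 * 47.997 / 282.769
pct = 16.97392571 %, rounded to 4 dp:

16.9739 %


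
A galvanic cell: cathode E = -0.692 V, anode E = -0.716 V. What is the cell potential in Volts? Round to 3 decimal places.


Standard cell potential: E_cell = E_cathode - E_anode.
E_cell = -0.692 - (-0.716)
E_cell = 0.024 V, rounded to 3 dp:

0.024 V


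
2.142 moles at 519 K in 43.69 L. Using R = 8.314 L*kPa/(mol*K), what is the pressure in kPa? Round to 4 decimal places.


PV = nRT, solve for P = nRT / V.
nRT = 2.142 * 8.314 * 519 = 9242.6572
P = 9242.6572 / 43.69
P = 211.5508629 kPa, rounded to 4 dp:

211.5509 kPa
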